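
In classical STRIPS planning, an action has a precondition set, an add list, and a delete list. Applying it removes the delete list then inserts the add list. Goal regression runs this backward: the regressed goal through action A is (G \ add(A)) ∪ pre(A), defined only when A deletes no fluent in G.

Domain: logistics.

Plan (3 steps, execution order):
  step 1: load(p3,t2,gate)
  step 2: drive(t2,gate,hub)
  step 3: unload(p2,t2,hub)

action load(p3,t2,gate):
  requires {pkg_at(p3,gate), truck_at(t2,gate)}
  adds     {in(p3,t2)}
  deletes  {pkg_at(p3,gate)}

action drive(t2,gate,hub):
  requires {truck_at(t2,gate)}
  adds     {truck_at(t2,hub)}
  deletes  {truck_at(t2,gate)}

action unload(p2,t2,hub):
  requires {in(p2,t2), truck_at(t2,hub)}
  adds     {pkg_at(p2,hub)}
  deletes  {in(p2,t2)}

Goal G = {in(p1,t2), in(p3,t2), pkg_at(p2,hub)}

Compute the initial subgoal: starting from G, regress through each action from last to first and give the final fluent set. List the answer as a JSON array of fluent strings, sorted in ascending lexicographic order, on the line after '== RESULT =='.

Work backward from the goal:
  through step 3 (unload(p2,t2,hub)): drop {pkg_at(p2,hub)}, keep {in(p1,t2), in(p3,t2)}, require {in(p2,t2), truck_at(t2,hub)}
    → {in(p1,t2), in(p2,t2), in(p3,t2), truck_at(t2,hub)}
  through step 2 (drive(t2,gate,hub)): drop {truck_at(t2,hub)}, keep {in(p1,t2), in(p2,t2), in(p3,t2)}, require {truck_at(t2,gate)}
    → {in(p1,t2), in(p2,t2), in(p3,t2), truck_at(t2,gate)}
  through step 1 (load(p3,t2,gate)): drop {in(p3,t2)}, keep {in(p1,t2), in(p2,t2), truck_at(t2,gate)}, require {pkg_at(p3,gate), truck_at(t2,gate)}
    → {in(p1,t2), in(p2,t2), pkg_at(p3,gate), truck_at(t2,gate)}

== RESULT ==
["in(p1,t2)", "in(p2,t2)", "pkg_at(p3,gate)", "truck_at(t2,gate)"]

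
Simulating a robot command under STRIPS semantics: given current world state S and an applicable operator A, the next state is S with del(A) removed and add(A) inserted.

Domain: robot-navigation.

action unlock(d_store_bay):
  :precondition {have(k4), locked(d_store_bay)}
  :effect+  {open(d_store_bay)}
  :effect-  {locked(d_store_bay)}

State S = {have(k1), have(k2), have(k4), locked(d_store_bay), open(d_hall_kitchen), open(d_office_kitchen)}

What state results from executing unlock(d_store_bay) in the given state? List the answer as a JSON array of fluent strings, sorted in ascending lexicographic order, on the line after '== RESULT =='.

Compute (S \ del) ∪ add:
  pre ⊆ S: {have(k4), locked(d_store_bay)} ⊆ S  — applicable
  S \ del = {have(k1), have(k2), have(k4), open(d_hall_kitchen), open(d_office_kitchen)}
  ∪ add   = {have(k1), have(k2), have(k4), open(d_hall_kitchen), open(d_office_kitchen), open(d_store_bay)}

== RESULT ==
["have(k1)", "have(k2)", "have(k4)", "open(d_hall_kitchen)", "open(d_office_kitchen)", "open(d_store_bay)"]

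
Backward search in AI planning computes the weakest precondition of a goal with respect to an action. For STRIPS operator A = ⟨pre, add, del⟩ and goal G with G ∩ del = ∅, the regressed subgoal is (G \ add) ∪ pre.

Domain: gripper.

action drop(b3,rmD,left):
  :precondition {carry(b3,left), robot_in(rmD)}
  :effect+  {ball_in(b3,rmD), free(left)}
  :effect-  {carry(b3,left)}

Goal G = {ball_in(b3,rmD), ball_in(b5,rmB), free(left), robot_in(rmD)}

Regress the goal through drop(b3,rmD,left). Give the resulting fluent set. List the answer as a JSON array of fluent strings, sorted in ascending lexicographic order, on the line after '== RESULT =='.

Regress:
  G ∩ del = {}  (empty — regression defined)
  G \ add = {ball_in(b3,rmD), ball_in(b5,rmB), free(left), robot_in(rmD)} \ {ball_in(b3,rmD), free(left)} = {ball_in(b5,rmB), robot_in(rmD)}
  ∪ pre   = {ball_in(b5,rmB), robot_in(rmD)} ∪ {carry(b3,left), robot_in(rmD)}
          = {ball_in(b5,rmB), carry(b3,left), robot_in(rmD)}

== RESULT ==
["ball_in(b5,rmB)", "carry(b3,left)", "robot_in(rmD)"]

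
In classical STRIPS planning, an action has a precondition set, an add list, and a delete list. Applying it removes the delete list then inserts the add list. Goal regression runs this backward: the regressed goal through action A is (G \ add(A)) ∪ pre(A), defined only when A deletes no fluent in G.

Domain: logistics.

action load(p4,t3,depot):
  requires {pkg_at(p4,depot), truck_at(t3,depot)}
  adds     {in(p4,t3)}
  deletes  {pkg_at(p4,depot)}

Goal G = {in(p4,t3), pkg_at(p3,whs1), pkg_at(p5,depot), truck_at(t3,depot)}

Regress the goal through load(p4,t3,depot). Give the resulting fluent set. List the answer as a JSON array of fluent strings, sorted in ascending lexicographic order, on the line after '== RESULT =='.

Compute (G \ add) ∪ pre:
  G ∩ del = {}  (empty — regression defined)
  G \ add = {in(p4,t3), pkg_at(p3,whs1), pkg_at(p5,depot), truck_at(t3,depot)} \ {in(p4,t3)} = {pkg_at(p3,whs1), pkg_at(p5,depot), truck_at(t3,depot)}
  ∪ pre   = {pkg_at(p3,whs1), pkg_at(p5,depot), truck_at(t3,depot)} ∪ {pkg_at(p4,depot), truck_at(t3,depot)}
          = {pkg_at(p3,whs1), pkg_at(p4,depot), pkg_at(p5,depot), truck_at(t3,depot)}

== RESULT ==
["pkg_at(p3,whs1)", "pkg_at(p4,depot)", "pkg_at(p5,depot)", "truck_at(t3,depot)"]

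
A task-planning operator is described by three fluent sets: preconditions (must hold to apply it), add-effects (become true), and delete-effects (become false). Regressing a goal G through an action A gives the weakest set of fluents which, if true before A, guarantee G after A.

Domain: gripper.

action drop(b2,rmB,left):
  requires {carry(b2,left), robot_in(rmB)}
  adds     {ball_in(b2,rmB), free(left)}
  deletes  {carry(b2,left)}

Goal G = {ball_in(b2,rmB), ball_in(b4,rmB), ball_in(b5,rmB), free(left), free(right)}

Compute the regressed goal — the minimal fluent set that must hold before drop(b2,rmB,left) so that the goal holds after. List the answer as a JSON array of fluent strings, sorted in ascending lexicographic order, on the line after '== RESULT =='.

Compute (G \ add) ∪ pre:
  G ∩ del = {}  (empty — regression defined)
  G \ add = {ball_in(b2,rmB), ball_in(b4,rmB), ball_in(b5,rmB), free(left), free(right)} \ {ball_in(b2,rmB), free(left)} = {ball_in(b4,rmB), ball_in(b5,rmB), free(right)}
  ∪ pre   = {ball_in(b4,rmB), ball_in(b5,rmB), free(right)} ∪ {carry(b2,left), robot_in(rmB)}
          = {ball_in(b4,rmB), ball_in(b5,rmB), carry(b2,left), free(right), robot_in(rmB)}

== RESULT ==
["ball_in(b4,rmB)", "ball_in(b5,rmB)", "carry(b2,left)", "free(right)", "robot_in(rmB)"]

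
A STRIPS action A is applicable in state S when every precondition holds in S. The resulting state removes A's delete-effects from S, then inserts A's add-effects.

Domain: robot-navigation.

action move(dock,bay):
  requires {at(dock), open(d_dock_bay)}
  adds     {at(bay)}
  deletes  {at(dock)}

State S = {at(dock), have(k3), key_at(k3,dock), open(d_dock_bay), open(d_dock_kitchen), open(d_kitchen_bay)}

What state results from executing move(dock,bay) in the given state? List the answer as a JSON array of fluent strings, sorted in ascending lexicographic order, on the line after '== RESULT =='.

Compute (S \ del) ∪ add:
  pre ⊆ S: {at(dock), open(d_dock_bay)} ⊆ S  — applicable
  S \ del = {have(k3), key_at(k3,dock), open(d_dock_bay), open(d_dock_kitchen), open(d_kitchen_bay)}
  ∪ add   = {at(bay), have(k3), key_at(k3,dock), open(d_dock_bay), open(d_dock_kitchen), open(d_kitchen_bay)}

== RESULT ==
["at(bay)", "have(k3)", "key_at(k3,dock)", "open(d_dock_bay)", "open(d_dock_kitchen)", "open(d_kitchen_bay)"]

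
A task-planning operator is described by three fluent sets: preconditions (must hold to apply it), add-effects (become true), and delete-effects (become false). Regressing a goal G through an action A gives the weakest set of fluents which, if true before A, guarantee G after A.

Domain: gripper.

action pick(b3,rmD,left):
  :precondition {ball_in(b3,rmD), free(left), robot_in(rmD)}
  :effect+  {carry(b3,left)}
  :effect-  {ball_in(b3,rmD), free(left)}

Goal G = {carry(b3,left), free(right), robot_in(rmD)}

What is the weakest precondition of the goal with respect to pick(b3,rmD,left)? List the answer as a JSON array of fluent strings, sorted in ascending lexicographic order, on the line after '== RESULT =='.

Compute (G \ add) ∪ pre:
  G ∩ del = {}  (empty — regression defined)
  G \ add = {carry(b3,left), free(right), robot_in(rmD)} \ {carry(b3,left)} = {free(right), robot_in(rmD)}
  ∪ pre   = {free(right), robot_in(rmD)} ∪ {ball_in(b3,rmD), free(left), robot_in(rmD)}
          = {ball_in(b3,rmD), free(left), free(right), robot_in(rmD)}

== RESULT ==
["ball_in(b3,rmD)", "free(left)", "free(right)", "robot_in(rmD)"]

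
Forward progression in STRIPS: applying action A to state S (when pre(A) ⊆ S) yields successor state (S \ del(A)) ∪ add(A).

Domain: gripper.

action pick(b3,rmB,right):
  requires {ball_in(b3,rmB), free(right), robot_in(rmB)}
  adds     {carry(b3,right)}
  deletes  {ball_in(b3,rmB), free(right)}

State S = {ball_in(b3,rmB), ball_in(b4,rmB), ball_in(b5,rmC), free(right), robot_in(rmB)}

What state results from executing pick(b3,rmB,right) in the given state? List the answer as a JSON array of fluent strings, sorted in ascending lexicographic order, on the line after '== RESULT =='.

Compute (S \ del) ∪ add:
  pre ⊆ S: {ball_in(b3,rmB), free(right), robot_in(rmB)} ⊆ S  — applicable
  S \ del = {ball_in(b4,rmB), ball_in(b5,rmC), robot_in(rmB)}
  ∪ add   = {ball_in(b4,rmB), ball_in(b5,rmC), carry(b3,right), robot_in(rmB)}

== RESULT ==
["ball_in(b4,rmB)", "ball_in(b5,rmC)", "carry(b3,right)", "robot_in(rmB)"]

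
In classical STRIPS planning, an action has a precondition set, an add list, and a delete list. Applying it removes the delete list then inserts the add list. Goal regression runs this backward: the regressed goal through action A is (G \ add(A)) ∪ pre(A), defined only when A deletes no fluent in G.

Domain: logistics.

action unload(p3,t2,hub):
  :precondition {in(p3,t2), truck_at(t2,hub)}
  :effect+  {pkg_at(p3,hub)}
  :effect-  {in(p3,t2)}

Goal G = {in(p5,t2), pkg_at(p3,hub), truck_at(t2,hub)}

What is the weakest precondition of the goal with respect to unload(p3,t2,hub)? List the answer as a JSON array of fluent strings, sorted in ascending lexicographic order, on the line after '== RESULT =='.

Compute (G \ add) ∪ pre:
  G ∩ del = {}  (empty — regression defined)
  G \ add = {in(p5,t2), pkg_at(p3,hub), truck_at(t2,hub)} \ {pkg_at(p3,hub)} = {in(p5,t2), truck_at(t2,hub)}
  ∪ pre   = {in(p5,t2), truck_at(t2,hub)} ∪ {in(p3,t2), truck_at(t2,hub)}
          = {in(p3,t2), in(p5,t2), truck_at(t2,hub)}

== RESULT ==
["in(p3,t2)", "in(p5,t2)", "truck_at(t2,hub)"]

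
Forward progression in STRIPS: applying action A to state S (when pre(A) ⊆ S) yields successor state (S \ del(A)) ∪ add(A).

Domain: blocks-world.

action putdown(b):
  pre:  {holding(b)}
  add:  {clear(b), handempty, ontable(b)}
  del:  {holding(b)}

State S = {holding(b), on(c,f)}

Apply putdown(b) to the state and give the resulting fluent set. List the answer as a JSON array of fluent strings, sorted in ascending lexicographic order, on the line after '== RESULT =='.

Progress:
  pre ⊆ S: {holding(b)} ⊆ S  — applicable
  S \ del = {on(c,f)}
  ∪ add   = {clear(b), handempty, on(c,f), ontable(b)}

== RESULT ==
["clear(b)", "handempty", "on(c,f)", "ontable(b)"]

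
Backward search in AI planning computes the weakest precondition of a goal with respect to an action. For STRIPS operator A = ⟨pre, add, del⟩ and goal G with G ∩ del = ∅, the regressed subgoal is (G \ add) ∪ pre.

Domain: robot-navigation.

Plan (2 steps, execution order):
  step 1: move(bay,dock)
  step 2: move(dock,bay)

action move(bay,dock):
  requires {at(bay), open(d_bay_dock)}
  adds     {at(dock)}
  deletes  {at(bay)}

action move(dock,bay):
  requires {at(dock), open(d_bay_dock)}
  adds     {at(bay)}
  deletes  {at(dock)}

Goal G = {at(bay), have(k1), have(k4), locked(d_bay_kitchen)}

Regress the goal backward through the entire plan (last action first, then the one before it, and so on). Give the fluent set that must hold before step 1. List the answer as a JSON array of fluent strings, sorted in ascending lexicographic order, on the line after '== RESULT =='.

Work backward from the goal:
  through step 2 (move(dock,bay)): drop {at(bay)}, keep {have(k1), have(k4), locked(d_bay_kitchen)}, require {at(dock), open(d_bay_dock)}
    → {at(dock), have(k1), have(k4), locked(d_bay_kitchen), open(d_bay_dock)}
  through step 1 (move(bay,dock)): drop {at(dock)}, keep {have(k1), have(k4), locked(d_bay_kitchen), open(d_bay_dock)}, require {at(bay), open(d_bay_dock)}
    → {at(bay), have(k1), have(k4), locked(d_bay_kitchen), open(d_bay_dock)}

== RESULT ==
["at(bay)", "have(k1)", "have(k4)", "locked(d_bay_kitchen)", "open(d_bay_dock)"]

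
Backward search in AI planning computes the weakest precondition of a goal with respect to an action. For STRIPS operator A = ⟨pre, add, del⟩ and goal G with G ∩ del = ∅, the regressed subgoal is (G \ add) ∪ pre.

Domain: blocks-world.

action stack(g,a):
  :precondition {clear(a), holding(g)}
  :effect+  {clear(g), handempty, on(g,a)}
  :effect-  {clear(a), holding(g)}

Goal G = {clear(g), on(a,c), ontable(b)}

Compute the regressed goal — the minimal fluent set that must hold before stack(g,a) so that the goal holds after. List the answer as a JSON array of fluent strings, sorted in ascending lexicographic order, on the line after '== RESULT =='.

Compute (G \ add) ∪ pre:
  G ∩ del = {}  (empty — regression defined)
  G \ add = {clear(g), on(a,c), ontable(b)} \ {clear(g), handempty, on(g,a)} = {on(a,c), ontable(b)}
  ∪ pre   = {on(a,c), ontable(b)} ∪ {clear(a), holding(g)}
          = {clear(a), holding(g), on(a,c), ontable(b)}

== RESULT ==
["clear(a)", "holding(g)", "on(a,c)", "ontable(b)"]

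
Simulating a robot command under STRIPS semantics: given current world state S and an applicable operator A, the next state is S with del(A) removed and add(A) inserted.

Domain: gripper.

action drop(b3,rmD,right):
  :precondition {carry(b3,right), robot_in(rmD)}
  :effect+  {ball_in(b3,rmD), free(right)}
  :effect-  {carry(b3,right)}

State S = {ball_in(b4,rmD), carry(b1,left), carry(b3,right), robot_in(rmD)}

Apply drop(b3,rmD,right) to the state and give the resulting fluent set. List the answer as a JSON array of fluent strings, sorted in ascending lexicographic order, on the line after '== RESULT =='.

Progress:
  pre ⊆ S: {carry(b3,right), robot_in(rmD)} ⊆ S  — applicable
  S \ del = {ball_in(b4,rmD), carry(b1,left), robot_in(rmD)}
  ∪ add   = {ball_in(b3,rmD), ball_in(b4,rmD), carry(b1,left), free(right), robot_in(rmD)}

== RESULT ==
["ball_in(b3,rmD)", "ball_in(b4,rmD)", "carry(b1,left)", "free(right)", "robot_in(rmD)"]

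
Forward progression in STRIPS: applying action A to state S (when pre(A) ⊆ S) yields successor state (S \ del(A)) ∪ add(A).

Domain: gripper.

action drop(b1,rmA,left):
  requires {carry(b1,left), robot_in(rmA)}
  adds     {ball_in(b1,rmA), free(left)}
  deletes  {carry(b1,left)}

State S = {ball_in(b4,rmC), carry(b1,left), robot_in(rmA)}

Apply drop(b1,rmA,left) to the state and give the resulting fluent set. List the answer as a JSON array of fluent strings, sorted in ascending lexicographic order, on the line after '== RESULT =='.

Progress:
  pre ⊆ S: {carry(b1,left), robot_in(rmA)} ⊆ S  — applicable
  S \ del = {ball_in(b4,rmC), robot_in(rmA)}
  ∪ add   = {ball_in(b1,rmA), ball_in(b4,rmC), free(left), robot_in(rmA)}

== RESULT ==
["ball_in(b1,rmA)", "ball_in(b4,rmC)", "free(left)", "robot_in(rmA)"]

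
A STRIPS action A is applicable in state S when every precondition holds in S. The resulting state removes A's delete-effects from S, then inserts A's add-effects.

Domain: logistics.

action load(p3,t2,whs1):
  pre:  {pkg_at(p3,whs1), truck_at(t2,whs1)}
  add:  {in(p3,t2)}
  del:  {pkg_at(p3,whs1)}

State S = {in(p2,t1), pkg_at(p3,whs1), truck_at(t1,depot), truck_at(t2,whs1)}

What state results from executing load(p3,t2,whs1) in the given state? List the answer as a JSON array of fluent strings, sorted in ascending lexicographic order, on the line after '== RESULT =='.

Progress:
  pre ⊆ S: {pkg_at(p3,whs1), truck_at(t2,whs1)} ⊆ S  — applicable
  S \ del = {in(p2,t1), truck_at(t1,depot), truck_at(t2,whs1)}
  ∪ add   = {in(p2,t1), in(p3,t2), truck_at(t1,depot), truck_at(t2,whs1)}

== RESULT ==
["in(p2,t1)", "in(p3,t2)", "truck_at(t1,depot)", "truck_at(t2,whs1)"]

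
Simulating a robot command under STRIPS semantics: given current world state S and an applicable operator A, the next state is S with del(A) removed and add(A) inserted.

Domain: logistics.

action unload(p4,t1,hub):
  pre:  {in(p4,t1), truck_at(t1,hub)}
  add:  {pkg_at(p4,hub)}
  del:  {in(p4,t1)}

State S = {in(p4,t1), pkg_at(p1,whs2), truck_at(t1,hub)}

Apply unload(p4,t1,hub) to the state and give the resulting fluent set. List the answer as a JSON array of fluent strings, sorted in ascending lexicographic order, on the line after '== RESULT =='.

Compute (S \ del) ∪ add:
  pre ⊆ S: {in(p4,t1), truck_at(t1,hub)} ⊆ S  — applicable
  S \ del = {pkg_at(p1,whs2), truck_at(t1,hub)}
  ∪ add   = {pkg_at(p1,whs2), pkg_at(p4,hub), truck_at(t1,hub)}

== RESULT ==
["pkg_at(p1,whs2)", "pkg_at(p4,hub)", "truck_at(t1,hub)"]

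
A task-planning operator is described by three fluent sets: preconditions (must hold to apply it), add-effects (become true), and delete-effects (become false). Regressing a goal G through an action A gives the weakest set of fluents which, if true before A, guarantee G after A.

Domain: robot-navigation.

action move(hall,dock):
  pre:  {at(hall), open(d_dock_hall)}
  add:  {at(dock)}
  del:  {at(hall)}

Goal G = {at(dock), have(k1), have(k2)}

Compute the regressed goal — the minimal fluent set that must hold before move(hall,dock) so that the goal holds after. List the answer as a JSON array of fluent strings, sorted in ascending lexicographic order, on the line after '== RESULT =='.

Regress:
  G ∩ del = {}  (empty — regression defined)
  G \ add = {at(dock), have(k1), have(k2)} \ {at(dock)} = {have(k1), have(k2)}
  ∪ pre   = {have(k1), have(k2)} ∪ {at(hall), open(d_dock_hall)}
          = {at(hall), have(k1), have(k2), open(d_dock_hall)}

== RESULT ==
["at(hall)", "have(k1)", "have(k2)", "open(d_dock_hall)"]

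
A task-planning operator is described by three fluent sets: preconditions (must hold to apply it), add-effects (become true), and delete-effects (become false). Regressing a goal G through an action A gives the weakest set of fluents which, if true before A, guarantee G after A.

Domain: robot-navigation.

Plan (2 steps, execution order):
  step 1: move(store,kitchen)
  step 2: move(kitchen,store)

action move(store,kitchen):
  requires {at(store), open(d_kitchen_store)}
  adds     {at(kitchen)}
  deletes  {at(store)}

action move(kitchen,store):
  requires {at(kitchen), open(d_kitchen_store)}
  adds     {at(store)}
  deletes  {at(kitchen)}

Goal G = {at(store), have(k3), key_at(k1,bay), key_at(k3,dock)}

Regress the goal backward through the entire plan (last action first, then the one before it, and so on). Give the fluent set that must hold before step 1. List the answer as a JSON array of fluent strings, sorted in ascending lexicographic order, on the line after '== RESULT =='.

Work backward from the goal:
  through step 2 (move(kitchen,store)): drop {at(store)}, keep {have(k3), key_at(k1,bay), key_at(k3,dock)}, require {at(kitchen), open(d_kitchen_store)}
    → {at(kitchen), have(k3), key_at(k1,bay), key_at(k3,dock), open(d_kitchen_store)}
  through step 1 (move(store,kitchen)): drop {at(kitchen)}, keep {have(k3), key_at(k1,bay), key_at(k3,dock), open(d_kitchen_store)}, require {at(store), open(d_kitchen_store)}
    → {at(store), have(k3), key_at(k1,bay), key_at(k3,dock), open(d_kitchen_store)}

== RESULT ==
["at(store)", "have(k3)", "key_at(k1,bay)", "key_at(k3,dock)", "open(d_kitchen_store)"]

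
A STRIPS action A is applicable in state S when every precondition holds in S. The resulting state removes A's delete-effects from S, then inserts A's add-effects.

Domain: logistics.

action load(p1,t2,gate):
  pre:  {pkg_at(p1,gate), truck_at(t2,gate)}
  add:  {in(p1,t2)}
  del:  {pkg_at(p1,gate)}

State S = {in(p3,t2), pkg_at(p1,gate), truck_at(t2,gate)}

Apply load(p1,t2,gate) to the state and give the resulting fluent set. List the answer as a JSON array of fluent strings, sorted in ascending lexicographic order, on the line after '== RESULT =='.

Compute (S \ del) ∪ add:
  pre ⊆ S: {pkg_at(p1,gate), truck_at(t2,gate)} ⊆ S  — applicable
  S \ del = {in(p3,t2), truck_at(t2,gate)}
  ∪ add   = {in(p1,t2), in(p3,t2), truck_at(t2,gate)}

== RESULT ==
["in(p1,t2)", "in(p3,t2)", "truck_at(t2,gate)"]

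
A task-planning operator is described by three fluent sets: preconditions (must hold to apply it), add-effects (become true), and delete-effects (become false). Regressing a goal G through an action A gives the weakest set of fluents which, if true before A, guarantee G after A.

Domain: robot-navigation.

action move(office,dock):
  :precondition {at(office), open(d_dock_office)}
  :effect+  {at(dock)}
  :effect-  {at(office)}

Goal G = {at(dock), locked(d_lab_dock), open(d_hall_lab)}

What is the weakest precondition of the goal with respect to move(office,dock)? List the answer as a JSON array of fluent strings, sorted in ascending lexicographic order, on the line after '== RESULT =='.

Regress:
  G ∩ del = {}  (empty — regression defined)
  G \ add = {at(dock), locked(d_lab_dock), open(d_hall_lab)} \ {at(dock)} = {locked(d_lab_dock), open(d_hall_lab)}
  ∪ pre   = {locked(d_lab_dock), open(d_hall_lab)} ∪ {at(office), open(d_dock_office)}
          = {at(office), locked(d_lab_dock), open(d_dock_office), open(d_hall_lab)}

== RESULT ==
["at(office)", "locked(d_lab_dock)", "open(d_dock_office)", "open(d_hall_lab)"]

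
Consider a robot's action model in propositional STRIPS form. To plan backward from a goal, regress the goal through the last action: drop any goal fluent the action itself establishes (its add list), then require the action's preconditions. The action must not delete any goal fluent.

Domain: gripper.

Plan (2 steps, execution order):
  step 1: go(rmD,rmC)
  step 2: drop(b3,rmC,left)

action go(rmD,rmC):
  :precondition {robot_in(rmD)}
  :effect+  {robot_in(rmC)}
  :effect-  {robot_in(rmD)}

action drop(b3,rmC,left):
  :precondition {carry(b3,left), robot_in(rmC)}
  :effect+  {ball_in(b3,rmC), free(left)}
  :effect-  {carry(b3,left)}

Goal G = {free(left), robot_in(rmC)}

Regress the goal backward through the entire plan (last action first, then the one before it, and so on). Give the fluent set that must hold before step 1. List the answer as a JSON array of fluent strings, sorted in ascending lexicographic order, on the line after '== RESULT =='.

Regress step by step:
  through step 2 (drop(b3,rmC,left)): drop {free(left)}, keep {robot_in(rmC)}, require {carry(b3,left), robot_in(rmC)}
    → {carry(b3,left), robot_in(rmC)}
  through step 1 (go(rmD,rmC)): drop {robot_in(rmC)}, keep {carry(b3,left)}, require {robot_in(rmD)}
    → {carry(b3,left), robot_in(rmD)}

== RESULT ==
["carry(b3,left)", "robot_in(rmD)"]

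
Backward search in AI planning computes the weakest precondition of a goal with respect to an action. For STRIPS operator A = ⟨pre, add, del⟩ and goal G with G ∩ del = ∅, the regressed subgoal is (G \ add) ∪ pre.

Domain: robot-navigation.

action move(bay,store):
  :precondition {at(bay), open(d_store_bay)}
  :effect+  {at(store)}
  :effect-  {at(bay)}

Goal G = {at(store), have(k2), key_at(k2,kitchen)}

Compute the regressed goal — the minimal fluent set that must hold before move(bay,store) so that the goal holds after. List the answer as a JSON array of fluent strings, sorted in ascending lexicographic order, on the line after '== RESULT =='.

Regress:
  G ∩ del = {}  (empty — regression defined)
  G \ add = {at(store), have(k2), key_at(k2,kitchen)} \ {at(store)} = {have(k2), key_at(k2,kitchen)}
  ∪ pre   = {have(k2), key_at(k2,kitchen)} ∪ {at(bay), open(d_store_bay)}
          = {at(bay), have(k2), key_at(k2,kitchen), open(d_store_bay)}

== RESULT ==
["at(bay)", "have(k2)", "key_at(k2,kitchen)", "open(d_store_bay)"]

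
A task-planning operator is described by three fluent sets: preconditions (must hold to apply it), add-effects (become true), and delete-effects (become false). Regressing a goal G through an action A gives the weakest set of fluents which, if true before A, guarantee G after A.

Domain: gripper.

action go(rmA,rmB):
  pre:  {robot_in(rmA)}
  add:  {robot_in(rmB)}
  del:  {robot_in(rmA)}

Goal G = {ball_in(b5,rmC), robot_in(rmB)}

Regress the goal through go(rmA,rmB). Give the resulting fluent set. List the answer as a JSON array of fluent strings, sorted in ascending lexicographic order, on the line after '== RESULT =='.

Compute (G \ add) ∪ pre:
  G ∩ del = {}  (empty — regression defined)
  G \ add = {ball_in(b5,rmC), robot_in(rmB)} \ {robot_in(rmB)} = {ball_in(b5,rmC)}
  ∪ pre   = {ball_in(b5,rmC)} ∪ {robot_in(rmA)}
          = {ball_in(b5,rmC), robot_in(rmA)}

== RESULT ==
["ball_in(b5,rmC)", "robot_in(rmA)"]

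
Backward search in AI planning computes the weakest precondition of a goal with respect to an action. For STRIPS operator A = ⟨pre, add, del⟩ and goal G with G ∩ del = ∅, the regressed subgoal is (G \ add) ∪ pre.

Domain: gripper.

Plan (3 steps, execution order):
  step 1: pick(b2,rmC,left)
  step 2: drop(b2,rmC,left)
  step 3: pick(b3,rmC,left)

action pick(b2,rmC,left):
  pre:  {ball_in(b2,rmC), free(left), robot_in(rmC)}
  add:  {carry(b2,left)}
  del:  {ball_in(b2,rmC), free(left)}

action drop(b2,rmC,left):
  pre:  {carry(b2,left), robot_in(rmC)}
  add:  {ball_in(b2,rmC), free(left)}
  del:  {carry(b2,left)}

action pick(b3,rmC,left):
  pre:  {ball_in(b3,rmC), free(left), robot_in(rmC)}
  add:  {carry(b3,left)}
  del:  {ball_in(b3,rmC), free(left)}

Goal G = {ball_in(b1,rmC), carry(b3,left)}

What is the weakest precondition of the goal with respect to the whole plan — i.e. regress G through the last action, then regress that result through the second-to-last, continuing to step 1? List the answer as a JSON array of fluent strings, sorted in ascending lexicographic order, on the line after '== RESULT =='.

Work backward from the goal:
  through step 3 (pick(b3,rmC,left)): drop {carry(b3,left)}, keep {ball_in(b1,rmC)}, require {ball_in(b3,rmC), free(left), robot_in(rmC)}
    → {ball_in(b1,rmC), ball_in(b3,rmC), free(left), robot_in(rmC)}
  through step 2 (drop(b2,rmC,left)): drop {free(left)}, keep {ball_in(b1,rmC), ball_in(b3,rmC), robot_in(rmC)}, require {carry(b2,left), robot_in(rmC)}
    → {ball_in(b1,rmC), ball_in(b3,rmC), carry(b2,left), robot_in(rmC)}
  through step 1 (pick(b2,rmC,left)): drop {carry(b2,left)}, keep {ball_in(b1,rmC), ball_in(b3,rmC), robot_in(rmC)}, require {ball_in(b2,rmC), free(left), robot_in(rmC)}
    → {ball_in(b1,rmC), ball_in(b2,rmC), ball_in(b3,rmC), free(left), robot_in(rmC)}

== RESULT ==
["ball_in(b1,rmC)", "ball_in(b2,rmC)", "ball_in(b3,rmC)", "free(left)", "robot_in(rmC)"]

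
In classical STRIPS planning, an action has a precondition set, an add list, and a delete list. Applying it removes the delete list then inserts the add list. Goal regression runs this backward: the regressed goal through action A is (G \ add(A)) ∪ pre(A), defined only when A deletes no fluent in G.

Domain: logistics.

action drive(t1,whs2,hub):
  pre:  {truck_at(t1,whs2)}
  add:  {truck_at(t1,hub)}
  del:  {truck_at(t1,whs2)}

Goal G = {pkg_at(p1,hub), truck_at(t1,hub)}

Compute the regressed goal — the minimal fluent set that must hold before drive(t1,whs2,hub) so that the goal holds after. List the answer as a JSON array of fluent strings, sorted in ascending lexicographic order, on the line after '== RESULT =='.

Compute (G \ add) ∪ pre:
  G ∩ del = {}  (empty — regression defined)
  G \ add = {pkg_at(p1,hub), truck_at(t1,hub)} \ {truck_at(t1,hub)} = {pkg_at(p1,hub)}
  ∪ pre   = {pkg_at(p1,hub)} ∪ {truck_at(t1,whs2)}
          = {pkg_at(p1,hub), truck_at(t1,whs2)}

== RESULT ==
["pkg_at(p1,hub)", "truck_at(t1,whs2)"]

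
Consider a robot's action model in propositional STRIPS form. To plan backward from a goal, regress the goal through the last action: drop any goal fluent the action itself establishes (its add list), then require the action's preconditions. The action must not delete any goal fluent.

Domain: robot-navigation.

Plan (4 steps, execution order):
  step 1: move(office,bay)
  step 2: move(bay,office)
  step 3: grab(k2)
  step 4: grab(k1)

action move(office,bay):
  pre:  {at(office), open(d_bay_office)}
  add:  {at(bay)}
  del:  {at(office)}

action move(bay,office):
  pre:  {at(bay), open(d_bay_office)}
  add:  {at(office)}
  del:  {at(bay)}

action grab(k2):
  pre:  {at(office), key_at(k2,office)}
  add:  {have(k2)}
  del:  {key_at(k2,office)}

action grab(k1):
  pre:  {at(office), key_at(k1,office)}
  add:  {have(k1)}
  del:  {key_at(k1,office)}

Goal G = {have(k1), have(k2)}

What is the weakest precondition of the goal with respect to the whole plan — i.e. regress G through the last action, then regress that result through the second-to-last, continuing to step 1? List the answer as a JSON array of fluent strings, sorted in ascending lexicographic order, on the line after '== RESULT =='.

Work backward from the goal:
  through step 4 (grab(k1)): drop {have(k1)}, keep {have(k2)}, require {at(office), key_at(k1,office)}
    → {at(office), have(k2), key_at(k1,office)}
  through step 3 (grab(k2)): drop {have(k2)}, keep {at(office), key_at(k1,office)}, require {at(office), key_at(k2,office)}
    → {at(office), key_at(k1,office), key_at(k2,office)}
  through step 2 (move(bay,office)): drop {at(office)}, keep {key_at(k1,office), key_at(k2,office)}, require {at(bay), open(d_bay_office)}
    → {at(bay), key_at(k1,office), key_at(k2,office), open(d_bay_office)}
  through step 1 (move(office,bay)): drop {at(bay)}, keep {key_at(k1,office), key_at(k2,office), open(d_bay_office)}, require {at(office), open(d_bay_office)}
    → {at(office), key_at(k1,office), key_at(k2,office), open(d_bay_office)}

== RESULT ==
["at(office)", "key_at(k1,office)", "key_at(k2,office)", "open(d_bay_office)"]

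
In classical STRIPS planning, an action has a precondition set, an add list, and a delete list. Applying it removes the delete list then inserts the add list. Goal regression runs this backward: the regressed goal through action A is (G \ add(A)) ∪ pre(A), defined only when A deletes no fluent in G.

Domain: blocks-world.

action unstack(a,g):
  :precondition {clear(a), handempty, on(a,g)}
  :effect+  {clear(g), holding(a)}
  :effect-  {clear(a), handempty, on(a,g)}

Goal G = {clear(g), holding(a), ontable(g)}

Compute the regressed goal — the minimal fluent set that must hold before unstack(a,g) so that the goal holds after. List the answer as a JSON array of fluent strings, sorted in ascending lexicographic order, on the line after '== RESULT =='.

Compute (G \ add) ∪ pre:
  G ∩ del = {}  (empty — regression defined)
  G \ add = {clear(g), holding(a), ontable(g)} \ {clear(g), holding(a)} = {ontable(g)}
  ∪ pre   = {ontable(g)} ∪ {clear(a), handempty, on(a,g)}
          = {clear(a), handempty, on(a,g), ontable(g)}

== RESULT ==
["clear(a)", "handempty", "on(a,g)", "ontable(g)"]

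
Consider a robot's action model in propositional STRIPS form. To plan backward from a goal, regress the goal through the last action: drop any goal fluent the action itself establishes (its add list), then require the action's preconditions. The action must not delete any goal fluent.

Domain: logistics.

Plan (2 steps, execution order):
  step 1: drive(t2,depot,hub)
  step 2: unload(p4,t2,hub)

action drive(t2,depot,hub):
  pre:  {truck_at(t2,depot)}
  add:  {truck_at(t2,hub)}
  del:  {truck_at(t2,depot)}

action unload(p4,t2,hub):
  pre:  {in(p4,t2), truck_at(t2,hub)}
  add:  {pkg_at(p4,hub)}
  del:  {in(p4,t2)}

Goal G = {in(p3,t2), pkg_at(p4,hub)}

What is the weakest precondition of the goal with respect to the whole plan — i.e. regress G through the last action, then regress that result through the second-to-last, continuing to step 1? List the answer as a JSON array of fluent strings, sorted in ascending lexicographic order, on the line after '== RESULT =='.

Work backward from the goal:
  through step 2 (unload(p4,t2,hub)): drop {pkg_at(p4,hub)}, keep {in(p3,t2)}, require {in(p4,t2), truck_at(t2,hub)}
    → {in(p3,t2), in(p4,t2), truck_at(t2,hub)}
  through step 1 (drive(t2,depot,hub)): drop {truck_at(t2,hub)}, keep {in(p3,t2), in(p4,t2)}, require {truck_at(t2,depot)}
    → {in(p3,t2), in(p4,t2), truck_at(t2,depot)}

== RESULT ==
["in(p3,t2)", "in(p4,t2)", "truck_at(t2,depot)"]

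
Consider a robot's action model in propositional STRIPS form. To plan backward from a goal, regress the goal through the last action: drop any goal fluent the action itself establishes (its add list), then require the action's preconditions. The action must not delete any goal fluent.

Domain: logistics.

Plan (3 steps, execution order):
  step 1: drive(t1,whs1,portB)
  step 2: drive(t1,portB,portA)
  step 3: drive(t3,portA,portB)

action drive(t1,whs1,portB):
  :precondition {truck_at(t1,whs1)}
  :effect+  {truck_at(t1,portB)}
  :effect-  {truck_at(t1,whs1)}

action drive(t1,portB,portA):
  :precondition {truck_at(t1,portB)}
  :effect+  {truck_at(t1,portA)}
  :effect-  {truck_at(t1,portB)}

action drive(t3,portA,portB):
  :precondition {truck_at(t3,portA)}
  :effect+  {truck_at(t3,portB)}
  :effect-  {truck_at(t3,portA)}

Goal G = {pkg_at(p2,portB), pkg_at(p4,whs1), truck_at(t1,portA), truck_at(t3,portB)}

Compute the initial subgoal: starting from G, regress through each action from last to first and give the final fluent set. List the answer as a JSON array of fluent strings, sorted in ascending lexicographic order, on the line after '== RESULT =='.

Work backward from the goal:
  through step 3 (drive(t3,portA,portB)): drop {truck_at(t3,portB)}, keep {pkg_at(p2,portB), pkg_at(p4,whs1), truck_at(t1,portA)}, require {truck_at(t3,portA)}
    → {pkg_at(p2,portB), pkg_at(p4,whs1), truck_at(t1,portA), truck_at(t3,portA)}
  through step 2 (drive(t1,portB,portA)): drop {truck_at(t1,portA)}, keep {pkg_at(p2,portB), pkg_at(p4,whs1), truck_at(t3,portA)}, require {truck_at(t1,portB)}
    → {pkg_at(p2,portB), pkg_at(p4,whs1), truck_at(t1,portB), truck_at(t3,portA)}
  through step 1 (drive(t1,whs1,portB)): drop {truck_at(t1,portB)}, keep {pkg_at(p2,portB), pkg_at(p4,whs1), truck_at(t3,portA)}, require {truck_at(t1,whs1)}
    → {pkg_at(p2,portB), pkg_at(p4,whs1), truck_at(t1,whs1), truck_at(t3,portA)}

== RESULT ==
["pkg_at(p2,portB)", "pkg_at(p4,whs1)", "truck_at(t1,whs1)", "truck_at(t3,portA)"]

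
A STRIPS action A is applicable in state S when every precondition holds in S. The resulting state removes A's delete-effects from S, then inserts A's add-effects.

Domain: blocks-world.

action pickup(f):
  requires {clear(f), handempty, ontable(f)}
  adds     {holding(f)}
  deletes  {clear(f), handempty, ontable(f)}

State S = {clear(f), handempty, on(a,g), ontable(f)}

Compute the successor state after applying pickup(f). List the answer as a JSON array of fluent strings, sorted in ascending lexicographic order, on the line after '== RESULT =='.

Compute (S \ del) ∪ add:
  pre ⊆ S: {clear(f), handempty, ontable(f)} ⊆ S  — applicable
  S \ del = {on(a,g)}
  ∪ add   = {holding(f), on(a,g)}

== RESULT ==
["holding(f)", "on(a,g)"]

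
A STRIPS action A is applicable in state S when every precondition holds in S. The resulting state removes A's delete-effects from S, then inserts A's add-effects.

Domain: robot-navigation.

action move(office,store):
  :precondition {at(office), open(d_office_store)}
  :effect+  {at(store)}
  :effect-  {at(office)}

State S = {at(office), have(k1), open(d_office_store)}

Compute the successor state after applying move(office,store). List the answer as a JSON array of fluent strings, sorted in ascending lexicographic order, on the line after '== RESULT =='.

Progress:
  pre ⊆ S: {at(office), open(d_office_store)} ⊆ S  — applicable
  S \ del = {have(k1), open(d_office_store)}
  ∪ add   = {at(store), have(k1), open(d_office_store)}

== RESULT ==
["at(store)", "have(k1)", "open(d_office_store)"]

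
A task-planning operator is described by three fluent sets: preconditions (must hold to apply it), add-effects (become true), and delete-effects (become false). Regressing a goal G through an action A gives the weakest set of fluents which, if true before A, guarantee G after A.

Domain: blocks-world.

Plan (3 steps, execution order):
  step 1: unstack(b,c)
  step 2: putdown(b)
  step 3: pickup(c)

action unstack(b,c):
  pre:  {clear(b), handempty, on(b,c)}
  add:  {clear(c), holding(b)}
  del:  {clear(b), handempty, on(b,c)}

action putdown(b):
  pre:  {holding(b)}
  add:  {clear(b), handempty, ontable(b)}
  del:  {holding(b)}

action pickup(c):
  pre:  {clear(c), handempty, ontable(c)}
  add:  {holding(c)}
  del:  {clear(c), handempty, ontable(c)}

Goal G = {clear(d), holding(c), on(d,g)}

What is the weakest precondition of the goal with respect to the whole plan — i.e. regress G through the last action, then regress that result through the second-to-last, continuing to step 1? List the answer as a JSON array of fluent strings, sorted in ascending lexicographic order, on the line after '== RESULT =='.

Regress step by step:
  through step 3 (pickup(c)): drop {holding(c)}, keep {clear(d), on(d,g)}, require {clear(c), handempty, ontable(c)}
    → {clear(c), clear(d), handempty, on(d,g), ontable(c)}
  through step 2 (putdown(b)): drop {handempty}, keep {clear(c), clear(d), on(d,g), ontable(c)}, require {holding(b)}
    → {clear(c), clear(d), holding(b), on(d,g), ontable(c)}
  through step 1 (unstack(b,c)): drop {clear(c), holding(b)}, keep {clear(d), on(d,g), ontable(c)}, require {clear(b), handempty, on(b,c)}
    → {clear(b), clear(d), handempty, on(b,c), on(d,g), ontable(c)}

== RESULT ==
["clear(b)", "clear(d)", "handempty", "on(b,c)", "on(d,g)", "ontable(c)"]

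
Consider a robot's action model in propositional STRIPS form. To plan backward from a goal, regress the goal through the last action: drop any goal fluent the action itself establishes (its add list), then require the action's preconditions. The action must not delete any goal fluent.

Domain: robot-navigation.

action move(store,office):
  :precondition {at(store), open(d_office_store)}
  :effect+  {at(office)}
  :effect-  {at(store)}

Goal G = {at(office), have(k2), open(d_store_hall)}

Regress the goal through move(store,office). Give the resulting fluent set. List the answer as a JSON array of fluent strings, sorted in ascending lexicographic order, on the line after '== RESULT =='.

Compute (G \ add) ∪ pre:
  G ∩ del = {}  (empty — regression defined)
  G \ add = {at(office), have(k2), open(d_store_hall)} \ {at(office)} = {have(k2), open(d_store_hall)}
  ∪ pre   = {have(k2), open(d_store_hall)} ∪ {at(store), open(d_office_store)}
          = {at(store), have(k2), open(d_office_store), open(d_store_hall)}

== RESULT ==
["at(store)", "have(k2)", "open(d_office_store)", "open(d_store_hall)"]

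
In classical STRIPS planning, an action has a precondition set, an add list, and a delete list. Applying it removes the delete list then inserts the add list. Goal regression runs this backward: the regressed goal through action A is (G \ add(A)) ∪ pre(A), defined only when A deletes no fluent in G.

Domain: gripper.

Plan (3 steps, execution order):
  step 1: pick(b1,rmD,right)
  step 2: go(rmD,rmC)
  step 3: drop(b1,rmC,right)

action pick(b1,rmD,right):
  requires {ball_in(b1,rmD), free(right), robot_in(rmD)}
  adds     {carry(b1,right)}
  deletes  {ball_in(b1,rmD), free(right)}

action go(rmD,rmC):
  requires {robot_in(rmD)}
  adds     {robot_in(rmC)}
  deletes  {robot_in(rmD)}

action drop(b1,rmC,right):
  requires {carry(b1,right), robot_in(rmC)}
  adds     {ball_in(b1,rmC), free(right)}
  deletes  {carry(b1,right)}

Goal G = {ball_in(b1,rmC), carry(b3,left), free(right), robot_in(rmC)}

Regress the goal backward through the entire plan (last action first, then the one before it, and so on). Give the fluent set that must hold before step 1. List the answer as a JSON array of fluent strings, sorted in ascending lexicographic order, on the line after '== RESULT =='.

Work backward from the goal:
  through step 3 (drop(b1,rmC,right)): drop {ball_in(b1,rmC), free(right)}, keep {carry(b3,left), robot_in(rmC)}, require {carry(b1,right), robot_in(rmC)}
    → {carry(b1,right), carry(b3,left), robot_in(rmC)}
  through step 2 (go(rmD,rmC)): drop {robot_in(rmC)}, keep {carry(b1,right), carry(b3,left)}, require {robot_in(rmD)}
    → {carry(b1,right), carry(b3,left), robot_in(rmD)}
  through step 1 (pick(b1,rmD,right)): drop {carry(b1,right)}, keep {carry(b3,left), robot_in(rmD)}, require {ball_in(b1,rmD), free(right), robot_in(rmD)}
    → {ball_in(b1,rmD), carry(b3,left), free(right), robot_in(rmD)}

== RESULT ==
["ball_in(b1,rmD)", "carry(b3,left)", "free(right)", "robot_in(rmD)"]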